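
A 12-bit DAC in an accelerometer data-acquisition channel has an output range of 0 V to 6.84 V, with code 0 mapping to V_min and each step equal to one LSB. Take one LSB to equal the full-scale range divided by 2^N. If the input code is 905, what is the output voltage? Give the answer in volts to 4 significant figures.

1.511 V

V_FS = 6.84 V. LSB = 6.84 V / 2^12.
V_out = V_min + code × LSB = 0 V + 905 × 6.84 V / 4096
      = 0 + 1.51128 = 1.51128 V.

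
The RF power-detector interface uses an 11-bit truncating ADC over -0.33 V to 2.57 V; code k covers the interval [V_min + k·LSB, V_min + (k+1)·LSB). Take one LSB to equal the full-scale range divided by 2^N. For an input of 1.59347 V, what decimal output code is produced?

1358

The full-scale span is 2.57 − (-0.33) = 2.9 V. LSB = 2.9 V / 2^11 ≈ 1.416 mV.
code = ⌊(V_in − V_min)/LSB⌋ = ⌊(V_in − V_min) × 2^11 / range⌋
     = ⌊(1.59347 − (-0.33)) × 2048 / 2.9⌋ = ⌊1.92347 × 2048/2.9⌋
     = ⌊1358.368⌋ = 1358.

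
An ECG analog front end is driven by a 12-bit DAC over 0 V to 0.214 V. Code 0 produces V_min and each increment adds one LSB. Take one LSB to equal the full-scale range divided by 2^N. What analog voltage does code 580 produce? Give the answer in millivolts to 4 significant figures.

30.30 mV

Range is 0.214 V. LSB = 0.214 V / 2^12.
V_out = V_min + code × LSB = 0 V + 580 × 0.214 V / 4096
      = 0 + 0.0303027 = 0.0303027 V.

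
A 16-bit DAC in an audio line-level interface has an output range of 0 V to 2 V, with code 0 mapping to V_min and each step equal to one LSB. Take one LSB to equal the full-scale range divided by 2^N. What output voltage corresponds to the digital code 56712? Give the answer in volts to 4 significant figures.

V_FS = 2 V. LSB = 2 V / 2^16.
V_out = V_min + code × LSB = 0 V + 56712 × 2 V / 65536
      = 0 V + 1.73071 V = 1.73071 V.

1.731 V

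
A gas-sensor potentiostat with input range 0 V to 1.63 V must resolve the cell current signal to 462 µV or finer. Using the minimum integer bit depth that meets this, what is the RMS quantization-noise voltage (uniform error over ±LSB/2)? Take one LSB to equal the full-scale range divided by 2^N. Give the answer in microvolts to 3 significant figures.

115 µV

V_FS = 1.63 V.
1.63 V / 462 µV = 3528. Since 2^11 = 2048 and 2^12 = 4096, N = 12.
LSB = 1.63 V / 2^12 = 397.95 µV.
V_rms = LSB/√12 = 115 µV.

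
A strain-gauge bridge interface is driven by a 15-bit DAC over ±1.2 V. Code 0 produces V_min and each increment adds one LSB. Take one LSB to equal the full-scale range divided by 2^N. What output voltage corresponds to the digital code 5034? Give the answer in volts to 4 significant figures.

The full-scale span is 1.2 − (-1.2) = 2.4 V. LSB = 2.4 V / 2^15.
V_out = V_min + code × LSB = -1.2 V + 5034 × 2.4 V / 32768
      = -1.2 V + 0.368701 V = -0.831299 V.

-0.8313 V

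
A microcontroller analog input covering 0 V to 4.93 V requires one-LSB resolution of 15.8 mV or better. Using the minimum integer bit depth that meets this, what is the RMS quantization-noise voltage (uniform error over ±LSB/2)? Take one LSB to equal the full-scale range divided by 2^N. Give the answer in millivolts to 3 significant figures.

2.78 mV

V_FS = 4.93 V.
Need 2^N ≥ 4.93 V / 15.8 mV = 312.0 → N_min = 9.
LSB = 4.93 V / 2^9 = 9.6289 mV.
V_rms = LSB/√12 = 2.78 mV.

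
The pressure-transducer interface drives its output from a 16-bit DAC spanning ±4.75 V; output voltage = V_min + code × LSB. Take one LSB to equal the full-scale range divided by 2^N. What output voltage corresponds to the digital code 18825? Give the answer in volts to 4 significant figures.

Span: 4.75 V − (-4.75 V) = 9.5 V. LSB = 9.5 V / 2^16.
V_out = -4.75 + 18825 × (9.5/65536) V
      = -4.75 + 2.72884 = -2.02116 V.

-2.021 V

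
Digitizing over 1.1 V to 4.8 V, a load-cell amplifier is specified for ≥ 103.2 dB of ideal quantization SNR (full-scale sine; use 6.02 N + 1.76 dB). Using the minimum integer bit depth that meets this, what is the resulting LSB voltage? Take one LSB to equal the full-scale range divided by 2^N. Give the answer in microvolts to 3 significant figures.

Full-scale range = 4.8 V − (1.1 V) = 3.7 V.
N ≥ (103.2 − 1.76)/6.02 = 16.850 → N_min = 17.
One LSB is 3.7 V / 131072 = 28.2 µV.

28.2 µV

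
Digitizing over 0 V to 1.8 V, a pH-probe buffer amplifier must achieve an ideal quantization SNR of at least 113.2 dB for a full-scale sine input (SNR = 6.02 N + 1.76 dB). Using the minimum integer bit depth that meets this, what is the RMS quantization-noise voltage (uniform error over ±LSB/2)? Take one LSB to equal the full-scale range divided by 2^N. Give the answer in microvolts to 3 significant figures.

V_FS = 1.8 V.
6.02 N + 1.76 ≥ 113.2 gives N ≥ 18.512, so the minimum integer is 19.
LSB = 1.8 V ÷ 2^19 = 1.8/524288 V = 3.4332 µV.
V_rms = LSB/√12 = 0.991 µV.

0.991 µV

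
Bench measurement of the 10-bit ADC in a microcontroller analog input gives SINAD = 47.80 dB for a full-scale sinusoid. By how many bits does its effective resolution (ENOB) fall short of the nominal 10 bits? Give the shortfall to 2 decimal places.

ENOB = (SINAD − 1.76)/6.02 = (47.80 − 1.76)/6.02 = 7.6478 bits.
Lost resolution: 10 − 7.6478 = 2.3522 bits.

2.35 bits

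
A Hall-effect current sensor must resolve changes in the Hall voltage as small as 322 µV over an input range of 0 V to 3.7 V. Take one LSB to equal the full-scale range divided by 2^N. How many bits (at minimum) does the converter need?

14 bits

Full-scale range = 3.7 V.
Required number of levels: 3.7/322 µV = 11491; smallest N with 2^N ≥ that is 14.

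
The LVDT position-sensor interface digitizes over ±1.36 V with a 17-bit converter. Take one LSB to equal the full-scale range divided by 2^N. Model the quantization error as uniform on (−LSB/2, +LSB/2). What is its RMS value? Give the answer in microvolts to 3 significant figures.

5.99 µV

Span: 1.36 V − (-1.36 V) = 2.72 V.
LSB = 2.72 V / 2^17 = 20.752 µV.
V_rms = LSB/√12 = 20.752 µV / √12 = 5.99 µV.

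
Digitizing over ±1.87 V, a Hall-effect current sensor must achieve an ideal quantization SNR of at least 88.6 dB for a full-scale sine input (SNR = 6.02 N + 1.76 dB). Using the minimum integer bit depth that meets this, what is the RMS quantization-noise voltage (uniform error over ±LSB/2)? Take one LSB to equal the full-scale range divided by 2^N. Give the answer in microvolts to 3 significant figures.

32.9 µV

Span: 1.87 V − (-1.87 V) = 3.74 V.
Solving 6.02 N ≥ 88.6 − 1.76: N ≥ 14.425. Round up → N = 15.
Step size = 3.74/32768 V = 114.14 µV.
σ_q = LSB/√12 = 114.14 µV/3.4641 = 32.9 µV.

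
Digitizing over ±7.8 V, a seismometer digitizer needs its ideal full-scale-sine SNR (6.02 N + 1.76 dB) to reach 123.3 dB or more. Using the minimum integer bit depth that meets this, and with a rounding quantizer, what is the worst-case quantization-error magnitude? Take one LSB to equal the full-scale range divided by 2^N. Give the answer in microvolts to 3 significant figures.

3.72 µV

Range = 7.8 − (-7.8) = 15.6 V.
6.02 N + 1.76 ≥ 123.3 gives N ≥ 20.189, so the minimum integer is 21.
Step size = 15.6/2097152 V = 7.4387 µV.
Max error for round-to-nearest is LSB/2 = 3.72 µV.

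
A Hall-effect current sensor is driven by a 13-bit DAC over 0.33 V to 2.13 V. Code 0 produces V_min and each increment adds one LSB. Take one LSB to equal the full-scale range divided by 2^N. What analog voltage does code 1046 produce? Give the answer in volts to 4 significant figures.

Span: 2.13 V − (0.33 V) = 1.8 V. LSB = 1.8 V / 2^13.
V_out = V_min + code × LSB = 0.33 V + 1046 × 1.8 V / 8192
      = 0.33 + 0.229834 = 0.559834 V.

0.5598 V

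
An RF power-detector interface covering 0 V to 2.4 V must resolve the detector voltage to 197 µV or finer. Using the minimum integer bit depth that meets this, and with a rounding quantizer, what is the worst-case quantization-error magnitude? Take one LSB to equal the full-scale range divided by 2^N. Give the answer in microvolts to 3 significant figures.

73.2 µV

V_FS = 2.4 V.
Need 2^N ≥ 2.4 V / 197 µV = 12180 → N_min = 14.
LSB = 2.4 V ÷ 2^14 = 2.4/16384 V = 146.48 µV.
Max error for round-to-nearest is LSB/2 = 73.2 µV.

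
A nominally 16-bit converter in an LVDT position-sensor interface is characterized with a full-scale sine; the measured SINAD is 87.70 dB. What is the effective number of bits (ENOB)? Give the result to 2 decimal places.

(87.70 − 1.76) / 6.02 = 85.94/6.02 = 14.2757 effective bits.

14.28 bits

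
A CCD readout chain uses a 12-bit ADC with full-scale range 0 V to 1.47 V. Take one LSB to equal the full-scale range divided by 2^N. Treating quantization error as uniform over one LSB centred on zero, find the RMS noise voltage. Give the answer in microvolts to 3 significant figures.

104 µV

V_FS = 1.47 V.
LSB = 1.47 V / 2^12 = 358.89 µV.
RMS of a uniform error over width LSB is LSB/√12 = 104 µV.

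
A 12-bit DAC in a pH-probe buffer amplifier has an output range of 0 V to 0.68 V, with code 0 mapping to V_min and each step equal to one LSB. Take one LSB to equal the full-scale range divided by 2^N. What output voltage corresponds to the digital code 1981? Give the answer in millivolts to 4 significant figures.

Full-scale range = 0.68 V. LSB = 0.68 V / 2^12.
V_out = V_min + code × LSB = 0 V + 1981 × 0.68 V / 4096
      = 0 + 0.328877 = 0.328877 V.

328.9 mV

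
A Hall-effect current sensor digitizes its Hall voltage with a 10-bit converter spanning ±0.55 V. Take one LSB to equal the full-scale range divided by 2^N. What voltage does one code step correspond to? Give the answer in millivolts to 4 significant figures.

1.074 mV

Span: 0.55 V − (-0.55 V) = 1.1 V.
2^10 = 1024 levels.
LSB = 1.1 V / 2^10 = 1.074 mV.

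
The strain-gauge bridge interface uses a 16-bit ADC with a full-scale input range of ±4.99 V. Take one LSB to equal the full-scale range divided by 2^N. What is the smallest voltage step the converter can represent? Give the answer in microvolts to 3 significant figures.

152 µV

Range = 4.99 − (-4.99) = 9.98 V.
Number of codes = 2^16 = 65536.
One LSB is 9.98 V / 65536 = 152 µV.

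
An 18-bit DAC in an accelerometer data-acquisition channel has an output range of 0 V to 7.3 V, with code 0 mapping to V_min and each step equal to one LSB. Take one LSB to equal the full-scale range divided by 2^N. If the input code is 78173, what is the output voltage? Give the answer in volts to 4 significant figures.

2.177 V

Full-scale range = 7.3 V. LSB = 7.3 V / 2^18.
V_out = V_min + code × LSB = 0 V + 78173 × 7.3 V / 262144
      = 0 + 2.17691 = 2.17691 V.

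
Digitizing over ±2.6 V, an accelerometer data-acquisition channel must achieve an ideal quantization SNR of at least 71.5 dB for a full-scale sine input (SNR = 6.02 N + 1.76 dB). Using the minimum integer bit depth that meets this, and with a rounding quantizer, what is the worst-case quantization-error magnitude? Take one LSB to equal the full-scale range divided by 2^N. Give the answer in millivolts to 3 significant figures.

Span: 2.6 V − (-2.6 V) = 5.2 V.
Solving 6.02 N ≥ 71.5 − 1.76: N ≥ 11.585. Round up → N = 12.
LSB = 5.2 V / 2^12 = 1.2695 mV.
Half an LSB is 0.635 mV.

0.635 mV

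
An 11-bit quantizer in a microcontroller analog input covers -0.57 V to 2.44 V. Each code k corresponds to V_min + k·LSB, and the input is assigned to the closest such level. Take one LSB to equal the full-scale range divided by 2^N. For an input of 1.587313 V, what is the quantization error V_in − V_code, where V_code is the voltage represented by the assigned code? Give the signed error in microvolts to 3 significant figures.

The full-scale span is 2.44 − (-0.57) = 3.01 V. LSB = 3.01 V / 2^11 ≈ 1.470 mV.
(V_in − V_min)/LSB = (1.587313 − (-0.57)) × 2048/3.01 = 1467.8329 → nearest code k = 1468.
V_code = -0.57 + (1468/2048) × 3.01 = 1.587558594 V.
V_in − V_code = 1.587313 − (1.587558594) = −246 µV.

−246 µV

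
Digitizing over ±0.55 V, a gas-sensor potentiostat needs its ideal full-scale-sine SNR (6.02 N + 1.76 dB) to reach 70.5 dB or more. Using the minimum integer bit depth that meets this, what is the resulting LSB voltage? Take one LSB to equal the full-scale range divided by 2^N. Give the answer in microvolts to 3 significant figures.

269 µV

The full-scale span is 0.55 − (-0.55) = 1.1 V.
6.02 N + 1.76 ≥ 70.5 gives N ≥ 11.419, so the minimum integer is 12.
LSB = 1.1 V ÷ 2^12 = 1.1/4096 V = 269 µV.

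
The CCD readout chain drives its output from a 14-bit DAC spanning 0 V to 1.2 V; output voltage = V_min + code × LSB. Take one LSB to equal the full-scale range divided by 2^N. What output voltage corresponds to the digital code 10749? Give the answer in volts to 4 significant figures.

0.7873 V

Full-scale range = 1.2 V. LSB = 1.2 V / 2^14.
Output = V_min + (10749/16384) × range = 0 + 0.656067 × 1.2 V
      = 0 V + 0.787280 V = 0.787280 V.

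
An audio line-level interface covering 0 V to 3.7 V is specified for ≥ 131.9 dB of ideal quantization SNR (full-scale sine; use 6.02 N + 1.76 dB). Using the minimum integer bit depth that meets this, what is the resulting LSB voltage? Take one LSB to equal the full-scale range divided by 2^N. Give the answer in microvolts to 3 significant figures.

0.882 µV

V_FS = 3.7 V.
6.02 N + 1.76 ≥ 131.9 gives N ≥ 21.618, so the minimum integer is 22.
LSB = 3.7 V / 2^22 = 0.882 µV.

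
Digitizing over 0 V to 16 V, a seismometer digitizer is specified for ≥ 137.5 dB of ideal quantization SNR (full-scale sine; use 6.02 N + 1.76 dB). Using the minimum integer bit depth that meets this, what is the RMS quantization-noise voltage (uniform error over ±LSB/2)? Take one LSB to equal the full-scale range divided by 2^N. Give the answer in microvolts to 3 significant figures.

Span = 16 V.
Solving 6.02 N ≥ 137.5 − 1.76: N ≥ 22.548. Round up → N = 23.
LSB = 16 V ÷ 2^23 = 16/8388608 V = 1.9073 µV.
RMS noise = LSB/√12 = 0.551 µV.

0.551 µV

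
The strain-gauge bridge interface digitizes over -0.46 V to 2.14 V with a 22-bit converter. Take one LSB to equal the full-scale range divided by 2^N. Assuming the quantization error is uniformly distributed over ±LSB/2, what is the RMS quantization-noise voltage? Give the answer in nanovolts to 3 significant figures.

Range = 2.14 − (-0.46) = 2.6 V.
LSB = 2.6 V ÷ 2^22 = 2.6/4194304 V = 0.61989 µV.
RMS of a uniform error over width LSB is LSB/√12 = 179 nV.

179 nV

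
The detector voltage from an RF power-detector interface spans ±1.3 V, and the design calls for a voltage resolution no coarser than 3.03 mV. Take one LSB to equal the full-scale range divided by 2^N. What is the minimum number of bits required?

10 bits

Range = 1.3 − (-1.3) = 2.6 V.
Levels needed ≥ 2.6/3.03 mV = 858.1. 2^10 = 1024 suffices, so N_min = 10.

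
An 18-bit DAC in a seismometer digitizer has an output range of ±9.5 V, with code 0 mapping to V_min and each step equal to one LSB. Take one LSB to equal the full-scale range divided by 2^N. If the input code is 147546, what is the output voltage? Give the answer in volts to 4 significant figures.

The full-scale span is 9.5 − (-9.5) = 19 V. LSB = 19 V / 2^18.
V_out = V_min + code × LSB = -9.5 V + 147546 × 19 V / 262144
      = -9.5 + 10.6940 = 1.19402 V.

1.194 V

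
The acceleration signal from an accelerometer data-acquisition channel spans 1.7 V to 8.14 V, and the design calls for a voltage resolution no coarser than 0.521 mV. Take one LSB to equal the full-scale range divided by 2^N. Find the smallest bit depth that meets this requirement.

Range = 8.14 − (1.7) = 6.44 V.
Levels needed ≥ 6.44/0.521 mV = 12360. 2^14 = 16384 suffices, so N_min = 14.

14 bits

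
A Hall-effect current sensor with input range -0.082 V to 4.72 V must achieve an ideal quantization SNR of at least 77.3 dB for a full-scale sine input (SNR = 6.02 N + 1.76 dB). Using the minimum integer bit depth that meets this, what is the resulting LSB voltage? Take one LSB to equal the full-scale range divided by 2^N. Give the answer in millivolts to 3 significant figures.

0.586 mV

Full-scale range = 4.72 V − (-0.082 V) = 4.802 V.
6.02 N + 1.76 ≥ 77.3 gives N ≥ 12.548, so the minimum integer is 13.
One LSB is 4.802 V / 8192 = 0.586 mV.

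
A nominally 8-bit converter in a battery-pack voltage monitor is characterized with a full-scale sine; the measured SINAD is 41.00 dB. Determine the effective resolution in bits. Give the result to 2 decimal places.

ENOB = (SINAD − 1.76) / 6.02 = (41.00 − 1.76) / 6.02 = 39.24 / 6.02 = 6.5183.

6.52 bits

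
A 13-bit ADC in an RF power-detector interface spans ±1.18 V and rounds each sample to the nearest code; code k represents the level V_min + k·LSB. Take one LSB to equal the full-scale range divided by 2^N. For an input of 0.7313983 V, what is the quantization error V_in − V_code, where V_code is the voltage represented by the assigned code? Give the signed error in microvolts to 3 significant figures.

−51.9 µV

Span: 1.18 V − (-1.18 V) = 2.36 V. LSB = 2.36 V / 2^13 ≈ 288.1 µV.
(V_in − V_min)/LSB = (0.7313983 − (-1.18)) × 8192/2.36 = 6634.8199 → nearest code k = 6635.
V_code = V_min + k × range/2^13 = -1.18 + 6635 × 2.36/8192 = 0.7314501953 V.
V_in − V_code = 0.7313983 − (0.7314501953) = −51.9 µV.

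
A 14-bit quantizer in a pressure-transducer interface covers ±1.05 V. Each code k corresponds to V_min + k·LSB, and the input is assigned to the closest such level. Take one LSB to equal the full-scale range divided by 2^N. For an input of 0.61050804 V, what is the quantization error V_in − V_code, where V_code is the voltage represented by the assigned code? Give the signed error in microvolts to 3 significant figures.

+16.1 µV

Span: 1.05 V − (-1.05 V) = 2.1 V. LSB = 2.1 V / 2^14 ≈ 128.2 µV.
(0.61050804 − (-1.05)) / LSB = 1.66050804 × 16384/2.1 = 12955.1256. Nearest integer: k = 12955.
V_code = V_min + k × range/2^14 = -1.05 + 12955 × 2.1/16384 = 0.61049194336 V.
Error = V_in − V_code = 0.61050804 − (0.61049194336) = +16.1 µV.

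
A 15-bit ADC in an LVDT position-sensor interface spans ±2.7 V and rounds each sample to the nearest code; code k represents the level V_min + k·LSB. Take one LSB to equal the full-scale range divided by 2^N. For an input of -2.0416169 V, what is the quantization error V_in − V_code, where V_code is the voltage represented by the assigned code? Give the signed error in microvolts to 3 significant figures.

+27.4 µV

The full-scale span is 2.7 − (-2.7) = 5.4 V. LSB = 5.4 V / 2^15 ≈ 164.8 µV.
(V_in − V_min)/LSB = (-2.0416169 − (-2.7)) × 32768/5.4 = 3995.1662 → nearest code k = 3995.
Reconstructed level: -2.7 + 3995 × 5.4/32768 V = -2.0416442871 V.
e = -2.0416169 − (-2.0416442871) = +27.4 µV.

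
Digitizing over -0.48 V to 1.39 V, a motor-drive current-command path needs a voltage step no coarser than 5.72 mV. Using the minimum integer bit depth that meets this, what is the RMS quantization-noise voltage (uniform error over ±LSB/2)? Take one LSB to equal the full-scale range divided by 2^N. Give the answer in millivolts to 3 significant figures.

Full-scale range = 1.39 V − (-0.48 V) = 1.87 V.
Need 2^N ≥ 1.87 V / 5.72 mV = 326.9 → N_min = 9.
Step size = 1.87/512 V = 3.6523 mV.
RMS noise = LSB/√12 = 1.05 mV.

1.05 mV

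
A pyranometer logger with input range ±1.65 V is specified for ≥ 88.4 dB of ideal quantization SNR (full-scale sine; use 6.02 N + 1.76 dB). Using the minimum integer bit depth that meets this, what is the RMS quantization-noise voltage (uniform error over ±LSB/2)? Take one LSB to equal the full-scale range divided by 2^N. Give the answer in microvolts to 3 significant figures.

29.1 µV

The full-scale span is 1.65 − (-1.65) = 3.3 V.
Required N = ⌈(88.4 − 1.76)/6.02⌉ = ⌈14.392⌉ = 15.
One LSB is 3.3 V / 32768 = 100.71 µV.
V_rms = LSB/√12 = 29.1 µV.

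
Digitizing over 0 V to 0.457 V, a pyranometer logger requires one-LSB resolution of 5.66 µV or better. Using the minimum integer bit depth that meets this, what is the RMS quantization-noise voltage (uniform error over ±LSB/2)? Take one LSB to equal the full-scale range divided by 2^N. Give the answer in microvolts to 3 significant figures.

1.01 µV

V_FS = 0.457 V.
Levels needed ≥ 0.457/5.66 µV = 80740. 2^17 = 131072 suffices, so N_min = 17.
LSB = 0.457 V / 2^17 = 3.4866 µV.
V_rms = LSB/√12 = 1.01 µV.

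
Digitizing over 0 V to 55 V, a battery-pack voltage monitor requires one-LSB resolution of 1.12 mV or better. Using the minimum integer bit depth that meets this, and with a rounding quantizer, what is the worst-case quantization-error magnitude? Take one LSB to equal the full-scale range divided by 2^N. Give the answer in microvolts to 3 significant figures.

420 µV

Range is 55 V.
Required number of levels: 55/1.12 mV = 49107; smallest N with 2^N ≥ that is 16.
LSB = 55 V ÷ 2^16 = 55/65536 V = 0.83923 mV.
|e|_max = LSB/2 = 420 µV.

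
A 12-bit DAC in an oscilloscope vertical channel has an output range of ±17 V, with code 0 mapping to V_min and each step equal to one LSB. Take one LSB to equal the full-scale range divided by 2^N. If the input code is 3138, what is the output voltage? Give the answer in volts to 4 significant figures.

9.048 V

Full-scale range = 17 V − (-17 V) = 34 V. LSB = 34 V / 2^12.
V_out = V_min + code × LSB = -17 V + 3138 × 34 V / 4096
      = -17 V + 26.0479 V = 9.04785 V.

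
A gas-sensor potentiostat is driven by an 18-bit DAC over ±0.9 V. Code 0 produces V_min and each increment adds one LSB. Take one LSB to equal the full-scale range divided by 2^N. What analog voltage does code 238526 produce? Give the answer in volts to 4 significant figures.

Range = 0.9 − (-0.9) = 1.8 V. LSB = 1.8 V / 2^18.
Output = V_min + (238526/262144) × range = -0.9 + 0.909904 × 1.8 V
      = -0.9 + 1.63783 = 0.737828 V.

0.7378 V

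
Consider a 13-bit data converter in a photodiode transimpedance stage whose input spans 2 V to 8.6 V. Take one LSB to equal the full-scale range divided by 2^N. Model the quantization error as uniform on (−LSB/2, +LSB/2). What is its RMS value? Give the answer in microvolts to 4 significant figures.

Span: 8.6 V − (2 V) = 6.6 V.
LSB = 6.6 V / 2^13 = 0.805664 mV.
For a uniform distribution on [−LSB/2, +LSB/2], V_rms = LSB/√12 = 0.805664 mV/3.4641 = 232.6 µV.

232.6 µV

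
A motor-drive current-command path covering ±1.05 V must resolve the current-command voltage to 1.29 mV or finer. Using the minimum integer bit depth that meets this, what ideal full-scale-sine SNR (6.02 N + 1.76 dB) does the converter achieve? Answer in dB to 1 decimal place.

68.0 dB

The full-scale span is 1.05 − (-1.05) = 2.1 V.
Levels needed ≥ 2.1/1.29 mV = 1628. 2^11 = 2048 suffices, so N_min = 11.
SNR = 6.02 × 11 + 1.76 = 67.98 dB.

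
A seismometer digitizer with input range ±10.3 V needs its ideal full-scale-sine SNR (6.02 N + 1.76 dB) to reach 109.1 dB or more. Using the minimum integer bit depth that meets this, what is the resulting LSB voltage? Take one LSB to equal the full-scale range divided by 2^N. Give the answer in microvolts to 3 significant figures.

78.6 µV

The full-scale span is 10.3 − (-10.3) = 20.6 V.
6.02 N + 1.76 ≥ 109.1 gives N ≥ 17.831, so the minimum integer is 18.
LSB = 20.6 V ÷ 2^18 = 20.6/262144 V = 78.6 µV.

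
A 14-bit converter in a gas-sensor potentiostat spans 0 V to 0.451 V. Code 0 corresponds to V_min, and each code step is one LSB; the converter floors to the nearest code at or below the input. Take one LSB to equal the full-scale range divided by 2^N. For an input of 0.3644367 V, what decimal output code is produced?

13239

V_FS = 0.451 V. LSB = 0.451 V / 2^14 ≈ 27.53 µV.
(V_in − V_min) × 2^14/range = (0.3644367 − (0)) × 16384/0.451 = 13239.315.
Floor → code = 13239.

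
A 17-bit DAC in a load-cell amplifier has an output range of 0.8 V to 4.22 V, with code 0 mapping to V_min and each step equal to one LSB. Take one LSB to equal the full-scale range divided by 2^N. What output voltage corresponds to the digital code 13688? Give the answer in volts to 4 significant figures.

1.157 V

Span: 4.22 V − (0.8 V) = 3.42 V. LSB = 3.42 V / 2^17.
Output = V_min + (13688/131072) × range = 0.8 + 0.104431 × 3.42 V
      = 0.8 + 0.357155 = 1.15715 V.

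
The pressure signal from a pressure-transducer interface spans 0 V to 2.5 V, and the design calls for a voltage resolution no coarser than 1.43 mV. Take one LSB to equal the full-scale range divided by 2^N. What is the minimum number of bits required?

Span = 2.5 V.
Need 2^N ≥ 2.5 V / 1.43 mV = 1748 → N_min = 11.

11 bits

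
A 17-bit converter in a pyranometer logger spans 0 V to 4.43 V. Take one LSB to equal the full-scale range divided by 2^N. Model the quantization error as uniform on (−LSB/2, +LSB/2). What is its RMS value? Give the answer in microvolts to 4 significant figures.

9.757 µV

V_FS = 4.43 V.
Step size = 4.43/131072 V = 33.7982 µV.
For a uniform distribution on [−LSB/2, +LSB/2], V_rms = LSB/√12 = 33.7982 µV/3.4641 = 9.757 µV.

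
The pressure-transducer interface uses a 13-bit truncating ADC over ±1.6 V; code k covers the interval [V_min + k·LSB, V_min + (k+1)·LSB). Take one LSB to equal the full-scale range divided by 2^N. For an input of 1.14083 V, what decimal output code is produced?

Full-scale range = 1.6 V − (-1.6 V) = 3.2 V. LSB = 3.2 V / 2^13 ≈ 390.6 µV.
(V_in − V_min) × 2^13/range = (1.14083 − (-1.6)) × 8192/3.2 = 7016.525.
Floor → code = 7016.

7016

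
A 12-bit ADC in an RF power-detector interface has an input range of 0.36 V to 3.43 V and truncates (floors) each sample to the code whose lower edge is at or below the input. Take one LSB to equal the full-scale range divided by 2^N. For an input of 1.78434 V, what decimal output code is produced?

Full-scale range = 3.43 V − (0.36 V) = 3.07 V. LSB = 3.07 V / 2^12 ≈ 0.7495 mV.
(V_in − V_min) × 2^12/range = (1.78434 − (0.36)) × 4096/3.07 = 1900.357.
Floor → code = 1900.

1900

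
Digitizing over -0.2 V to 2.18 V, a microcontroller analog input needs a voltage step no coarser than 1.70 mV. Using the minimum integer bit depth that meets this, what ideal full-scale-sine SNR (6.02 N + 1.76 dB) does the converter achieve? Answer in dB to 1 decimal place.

The full-scale span is 2.18 − (-0.2) = 2.38 V.
Required number of levels: 2.38/1.70 mV = 1400.0; smallest N with 2^N ≥ that is 11.
Ideal SNR at N = 11: 6.02·11 + 1.76 = 68.0 dB.

68.0 dB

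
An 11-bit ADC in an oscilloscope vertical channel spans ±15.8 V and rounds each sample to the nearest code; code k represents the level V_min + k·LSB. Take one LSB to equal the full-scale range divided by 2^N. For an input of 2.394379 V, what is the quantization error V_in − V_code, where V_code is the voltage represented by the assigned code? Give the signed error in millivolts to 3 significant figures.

+2.78 mV

The full-scale span is 15.8 − (-15.8) = 31.6 V. LSB = 31.6 V / 2^11 ≈ 15.43 mV.
(V_in − V_min)/LSB = (2.394379 − (-15.8)) × 2048/31.6 = 1179.1800 → nearest code k = 1179.
V_code = -15.8 + (1179/2048) × 31.6 = 2.391601563 V.
Error = V_in − V_code = 2.394379 − (2.391601563) = +2.78 mV.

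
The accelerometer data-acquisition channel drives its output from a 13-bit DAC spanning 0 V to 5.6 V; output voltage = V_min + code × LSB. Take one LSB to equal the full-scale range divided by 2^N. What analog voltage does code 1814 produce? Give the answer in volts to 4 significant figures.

1.240 V

Span = 5.6 V. LSB = 5.6 V / 2^13.
V_out = V_min + code × LSB = 0 V + 1814 × 5.6 V / 8192
      = 0 + 1.24004 = 1.24004 V.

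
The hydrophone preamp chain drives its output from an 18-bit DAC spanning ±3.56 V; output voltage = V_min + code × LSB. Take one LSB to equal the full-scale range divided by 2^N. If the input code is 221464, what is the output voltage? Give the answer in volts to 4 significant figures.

The full-scale span is 3.56 − (-3.56) = 7.12 V. LSB = 7.12 V / 2^18.
V_out = V_min + code × LSB = -3.56 V + 221464 × 7.12 V / 262144
      = -3.56 + 6.01510 = 2.45510 V.

2.455 V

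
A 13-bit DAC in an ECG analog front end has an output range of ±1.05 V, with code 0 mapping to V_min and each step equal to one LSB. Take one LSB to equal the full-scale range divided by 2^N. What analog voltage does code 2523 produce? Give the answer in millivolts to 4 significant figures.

-403.2 mV

Range = 1.05 − (-1.05) = 2.1 V. LSB = 2.1 V / 2^13.
V_out = V_min + code × LSB = -1.05 V + 2523 × 2.1 V / 8192
      = -1.05 V + 0.646765 V = -0.403235 V.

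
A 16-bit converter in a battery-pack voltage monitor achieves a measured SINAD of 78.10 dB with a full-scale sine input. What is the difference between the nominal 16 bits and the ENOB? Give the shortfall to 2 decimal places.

ENOB = (SINAD − 1.76)/6.02 = (78.10 − 1.76)/6.02 = 12.6811 bits.
Shortfall = 16 − 12.6811 = 3.3189 bits.

3.32 bits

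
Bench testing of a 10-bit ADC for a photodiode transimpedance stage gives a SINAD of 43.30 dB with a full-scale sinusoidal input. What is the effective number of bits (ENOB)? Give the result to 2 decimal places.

(43.30 − 1.76) / 6.02 = 41.54/6.02 = 6.9003 effective bits.

6.90 bits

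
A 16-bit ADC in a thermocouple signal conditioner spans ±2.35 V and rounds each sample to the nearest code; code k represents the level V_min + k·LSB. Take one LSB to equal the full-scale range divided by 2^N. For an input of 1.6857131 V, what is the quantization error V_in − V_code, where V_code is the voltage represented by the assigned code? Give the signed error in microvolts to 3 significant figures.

Range = 2.35 − (-2.35) = 4.7 V. LSB = 4.7 V / 2^16 ≈ 71.72 µV.
(V_in − V_min)/LSB = (1.6857131 − (-2.35)) × 65536/4.7 = 56273.2965 → nearest code k = 56273.
V_code = -2.35 + (56273/65536) × 4.7 = 1.6856918335 V.
Error = V_in − V_code = 1.6857131 − (1.6856918335) = +21.3 µV.

+21.3 µV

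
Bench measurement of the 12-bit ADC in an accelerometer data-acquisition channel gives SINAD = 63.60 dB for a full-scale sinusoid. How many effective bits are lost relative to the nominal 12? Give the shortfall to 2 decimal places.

ENOB = (SINAD − 1.76)/6.02 = (63.60 − 1.76)/6.02 = 10.2724 bits.
Shortfall = 12 − 10.2724 = 1.7276 bits.

1.73 bits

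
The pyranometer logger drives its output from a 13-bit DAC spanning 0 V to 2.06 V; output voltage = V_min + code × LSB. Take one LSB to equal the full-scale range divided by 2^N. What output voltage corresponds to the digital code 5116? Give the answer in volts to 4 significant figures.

1.286 V

Range is 2.06 V. LSB = 2.06 V / 2^13.
V_out = V_min + code × LSB = 0 V + 5116 × 2.06 V / 8192
      = 0 V + 1.28649 V = 1.28649 V.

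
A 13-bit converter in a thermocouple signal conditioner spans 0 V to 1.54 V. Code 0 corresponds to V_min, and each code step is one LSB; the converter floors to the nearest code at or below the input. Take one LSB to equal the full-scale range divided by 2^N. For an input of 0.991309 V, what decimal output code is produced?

Full-scale range = 1.54 V. LSB = 1.54 V / 2^13 ≈ 188.0 µV.
code = ⌊(V_in − V_min)/LSB⌋ = ⌊(V_in − V_min) × 2^13 / range⌋
     = ⌊(0.991309 − (0)) × 8192 / 1.54⌋ = ⌊0.991309 × 8192/1.54⌋
     = ⌊5273.249⌋ = 5273.

5273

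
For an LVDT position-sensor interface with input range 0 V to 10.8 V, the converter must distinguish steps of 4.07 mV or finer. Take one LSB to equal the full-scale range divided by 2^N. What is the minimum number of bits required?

V_FS = 10.8 V.
10.8 V / 4.07 mV = 2654. Since 2^11 = 2048 and 2^12 = 4096, N = 12.

12 bits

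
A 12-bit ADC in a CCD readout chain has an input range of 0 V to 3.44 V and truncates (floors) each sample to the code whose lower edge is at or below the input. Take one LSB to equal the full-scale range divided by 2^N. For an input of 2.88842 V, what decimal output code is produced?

3439

Range is 3.44 V. LSB = 3.44 V / 2^12 ≈ 0.8398 mV.
(V_in − V_min) × 2^12/range = (2.88842 − (0)) × 4096/3.44 = 3439.235.
Floor → code = 3439.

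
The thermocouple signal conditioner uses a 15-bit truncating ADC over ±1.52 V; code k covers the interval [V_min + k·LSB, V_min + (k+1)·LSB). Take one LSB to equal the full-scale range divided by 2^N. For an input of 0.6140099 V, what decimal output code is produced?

23002

Full-scale range = 1.52 V − (-1.52 V) = 3.04 V. LSB = 3.04 V / 2^15 ≈ 92.77 µV.
V_in − V_min = 0.6140099 − (-1.52) = 2.1340099 V.
Divide by LSB: 2.1340099 × 32768/3.04 = 23002.3804.
Truncating gives code 23002.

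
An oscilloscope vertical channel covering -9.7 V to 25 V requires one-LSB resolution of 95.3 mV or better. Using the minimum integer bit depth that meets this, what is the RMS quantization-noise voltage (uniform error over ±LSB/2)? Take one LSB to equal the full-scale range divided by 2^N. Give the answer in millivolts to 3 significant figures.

Span: 25 V − (-9.7 V) = 34.7 V.
34.7 V / 95.3 mV = 364.1. Since 2^8 = 256 and 2^9 = 512, N = 9.
One LSB is 34.7 V / 512 = 67.773 mV.
RMS noise = LSB/√12 = 19.6 mV.

19.6 mV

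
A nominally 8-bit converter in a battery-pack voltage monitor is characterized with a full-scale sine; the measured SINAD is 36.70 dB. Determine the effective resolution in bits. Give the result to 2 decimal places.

(36.70 − 1.76) / 6.02 = 34.94/6.02 = 5.8040 effective bits.

5.80 bits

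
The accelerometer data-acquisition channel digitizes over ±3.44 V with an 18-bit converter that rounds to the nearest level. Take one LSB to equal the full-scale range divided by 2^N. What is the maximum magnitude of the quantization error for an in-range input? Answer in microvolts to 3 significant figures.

13.1 µV

Range = 3.44 − (-3.44) = 6.88 V.
Step size = 6.88/262144 V = 26.245 µV.
A rounding quantizer has |error| ≤ LSB/2 = 13.1 µV.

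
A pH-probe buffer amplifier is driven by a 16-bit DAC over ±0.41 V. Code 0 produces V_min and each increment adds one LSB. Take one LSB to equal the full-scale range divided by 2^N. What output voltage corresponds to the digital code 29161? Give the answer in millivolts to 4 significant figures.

Span: 0.41 V − (-0.41 V) = 0.82 V. LSB = 0.82 V / 2^16.
Output = V_min + (29161/65536) × range = -0.41 + 0.444962 × 0.82 V
      = -0.41 + 0.364868 = -0.0451315 V.

-45.13 mV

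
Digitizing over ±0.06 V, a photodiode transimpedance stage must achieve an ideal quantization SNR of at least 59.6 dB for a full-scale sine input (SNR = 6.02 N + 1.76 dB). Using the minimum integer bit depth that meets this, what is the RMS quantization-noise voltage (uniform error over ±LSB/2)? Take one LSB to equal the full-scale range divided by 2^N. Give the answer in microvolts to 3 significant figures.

Span: 0.06 V − (-0.06 V) = 0.12 V.
N ≥ (59.6 − 1.76)/6.02 = 9.608 → N_min = 10.
LSB = 0.12 V / 2^10 = 117.19 µV.
RMS noise = LSB/√12 = 33.8 µV.

33.8 µV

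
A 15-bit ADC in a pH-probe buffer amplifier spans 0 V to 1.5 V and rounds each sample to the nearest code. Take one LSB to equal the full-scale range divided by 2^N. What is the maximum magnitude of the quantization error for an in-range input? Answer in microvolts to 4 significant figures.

Range is 1.5 V.
LSB = 1.5 V / 2^15 = 45.7764 µV.
|e|_max = LSB/2 = 22.89 µV.

22.89 µV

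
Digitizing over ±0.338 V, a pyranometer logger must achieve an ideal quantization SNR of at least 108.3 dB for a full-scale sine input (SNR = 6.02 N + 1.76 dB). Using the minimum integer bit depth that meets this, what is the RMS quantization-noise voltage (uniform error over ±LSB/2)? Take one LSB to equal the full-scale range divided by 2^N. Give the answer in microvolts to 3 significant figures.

Range = 0.338 − (-0.338) = 0.676 V.
6.02 N + 1.76 ≥ 108.3 gives N ≥ 17.698, so the minimum integer is 18.
One LSB is 0.676 V / 262144 = 2.5787 µV.
V_rms = LSB/√12 = 0.744 µV.

0.744 µV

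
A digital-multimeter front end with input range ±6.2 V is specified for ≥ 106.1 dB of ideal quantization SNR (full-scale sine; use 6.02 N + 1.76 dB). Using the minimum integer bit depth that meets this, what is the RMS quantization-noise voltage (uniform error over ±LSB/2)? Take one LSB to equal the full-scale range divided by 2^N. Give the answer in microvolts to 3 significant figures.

13.7 µV

The full-scale span is 6.2 − (-6.2) = 12.4 V.
Solving 6.02 N ≥ 106.1 − 1.76: N ≥ 17.332. Round up → N = 18.
LSB = 12.4 V ÷ 2^18 = 12.4/262144 V = 47.302 µV.
V_rms = LSB/√12 = 13.7 µV.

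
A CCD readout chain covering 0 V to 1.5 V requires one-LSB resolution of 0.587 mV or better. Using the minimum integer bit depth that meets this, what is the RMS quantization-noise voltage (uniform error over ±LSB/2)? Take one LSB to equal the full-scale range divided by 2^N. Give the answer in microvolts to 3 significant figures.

106 µV

Span = 1.5 V.
1.5 V / 0.587 mV = 2555. Since 2^11 = 2048 and 2^12 = 4096, N = 12.
LSB = 1.5 V / 2^12 = 366.21 µV.
σ_q = LSB/√12 = 366.21 µV/3.4641 = 106 µV.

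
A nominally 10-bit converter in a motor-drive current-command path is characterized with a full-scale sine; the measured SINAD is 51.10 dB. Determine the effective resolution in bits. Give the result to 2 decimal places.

8.20 bits

ENOB = (51.10 − 1.76)/6.02 = 8.1960 bits.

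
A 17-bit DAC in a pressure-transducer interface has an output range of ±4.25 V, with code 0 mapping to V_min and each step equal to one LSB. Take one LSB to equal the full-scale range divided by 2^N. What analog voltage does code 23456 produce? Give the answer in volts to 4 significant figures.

-2.729 V

Full-scale range = 4.25 V − (-4.25 V) = 8.5 V. LSB = 8.5 V / 2^17.
V_out = -4.25 + 23456 × (8.5/131072) V
      = -4.25 V + 1.52112 V = -2.72888 V.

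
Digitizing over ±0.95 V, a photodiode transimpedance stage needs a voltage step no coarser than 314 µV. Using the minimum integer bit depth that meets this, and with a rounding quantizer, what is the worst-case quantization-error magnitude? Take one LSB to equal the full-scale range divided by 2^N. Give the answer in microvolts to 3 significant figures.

The full-scale span is 0.95 − (-0.95) = 1.9 V.
Levels needed ≥ 1.9/314 µV = 6051. 2^13 = 8192 suffices, so N_min = 13.
LSB = 1.9 V ÷ 2^13 = 1.9/8192 V = 231.93 µV.
|e|_max = LSB/2 = 116 µV.

116 µV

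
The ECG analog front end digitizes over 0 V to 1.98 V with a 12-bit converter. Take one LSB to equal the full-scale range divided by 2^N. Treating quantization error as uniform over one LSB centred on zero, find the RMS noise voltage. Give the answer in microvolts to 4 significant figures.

Range is 1.98 V.
Step size = 1.98/4096 V = 483.398 µV.
RMS of a uniform error over width LSB is LSB/√12 = 139.5 µV.

139.5 µV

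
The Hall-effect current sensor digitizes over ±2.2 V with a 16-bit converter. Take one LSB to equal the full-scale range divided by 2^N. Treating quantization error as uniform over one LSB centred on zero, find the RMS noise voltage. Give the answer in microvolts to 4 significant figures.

19.38 µV

Span: 2.2 V − (-2.2 V) = 4.4 V.
One LSB is 4.4 V / 65536 = 67.1387 µV.
RMS of a uniform error over width LSB is LSB/√12 = 19.38 µV.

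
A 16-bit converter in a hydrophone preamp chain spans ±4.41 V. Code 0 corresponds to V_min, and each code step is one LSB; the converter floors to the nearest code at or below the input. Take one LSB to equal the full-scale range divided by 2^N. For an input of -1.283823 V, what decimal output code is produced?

Full-scale range = 4.41 V − (-4.41 V) = 8.82 V. LSB = 8.82 V / 2^16 ≈ 134.6 µV.
code = ⌊(V_in − V_min)/LSB⌋ = ⌊(V_in − V_min) × 2^16 / range⌋
     = ⌊(-1.283823 − (-4.41)) × 65536 / 8.82⌋ = ⌊3.126177 × 65536/8.82⌋
     = ⌊23228.700⌋ = 23228.

23228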